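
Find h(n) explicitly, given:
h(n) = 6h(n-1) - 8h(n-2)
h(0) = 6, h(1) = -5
Characteristic equation: x² - 6x + 8 = 0, which factors as (x - (4))(x - (2)) = 0.
Roots r₁ = 4, r₂ = 2 (distinct).
General solution: h(n) = A·(4)^n + B·(2)^n.
From h(0) = 6: A + B = 6.
From h(1) = -5: 4A + 2B = -5.
Solving: A = - \frac{17}{2}, B = \frac{29}{2}.
So h(n) = \frac{29 \cdot 2^{n}}{2} - \frac{17 \cdot 4^{n}}{2}.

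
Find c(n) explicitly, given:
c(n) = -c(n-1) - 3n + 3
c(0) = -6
First-order linear with linear forcing.
Homogeneous solution: c_h(n) = A·(-1)^n.
Try particular c_p(n) = pn + q. Substituting:
  pn + q = -(p(n-1) + q) - 3n + 3.
Matching the n-coefficient: p = -p - 3 ⇒ p = - \frac{3}{2}.
Matching constants: q = p - q + 3 ⇒ q = \frac{3}{4}.
General: c(n) = A·(-1)^n - \frac{3 n}{2} + \frac{3}{4}.
Apply c(0) = -6: A + \frac{3}{4} = -6 ⇒ A = - \frac{27}{4}.
So c(n) = - \frac{27 \left(-1\right)^{n}}{4} - \frac{3 n}{2} + \frac{3}{4}.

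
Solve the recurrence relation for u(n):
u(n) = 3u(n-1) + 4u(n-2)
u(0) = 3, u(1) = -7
Characteristic equation: x² - 3x - 4 = 0, which factors as (x - (4))(x - (-1)) = 0.
Roots r₁ = 4, r₂ = -1 (distinct).
General solution: u(n) = A·(4)^n + B·(-1)^n.
From u(0) = 3: A + B = 3.
From u(1) = -7: 4A - B = -7.
Solving: A = - \frac{4}{5}, B = \frac{19}{5}.
So u(n) = \frac{19 \left(-1\right)^{n}}{5} - \frac{4 \cdot 4^{n}}{5}.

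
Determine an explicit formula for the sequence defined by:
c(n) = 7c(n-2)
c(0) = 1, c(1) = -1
Characteristic equation: x² - 7 = 0.
Discriminant Δ = (0)² + 4·(7) = 28.
Roots r₁,₂ = (0 ± √28)/2, so r₁ = \sqrt{7}, r₂ = - \sqrt{7}.
General solution: c(n) = A·r₁^n + B·r₂^n.
From the initial conditions, A + B = 1 and r₁A + r₂B = -1.
Since r₁ - r₂ = √28: A = (-1 - (1)r₂)/√28 = \frac{1}{2} - \frac{\sqrt{7}}{14}, and B = 1 - A = \frac{\sqrt{7}}{14} + \frac{1}{2}.
So c(n) = \left(\frac{1}{2} - \frac{\sqrt{7}}{14}\right)\left(\sqrt{7}\right)^n + \left(\frac{\sqrt{7}}{14} + \frac{1}{2}\right)\left(- \sqrt{7}\right)^n.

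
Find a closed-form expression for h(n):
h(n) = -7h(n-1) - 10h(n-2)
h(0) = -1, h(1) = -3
Characteristic equation: x² + 7x + 10 = 0, which factors as (x - (-2))(x - (-5)) = 0.
Roots r₁ = -2, r₂ = -5 (distinct).
General solution: h(n) = A·(-2)^n + B·(-5)^n.
From h(0) = -1: A + B = -1.
From h(1) = -3: -2A - 5B = -3.
Solving: A = - \frac{8}{3}, B = \frac{5}{3}.
So h(n) = - \frac{8 \left(-2\right)^{n}}{3} + \frac{5 \left(-5\right)^{n}}{3}.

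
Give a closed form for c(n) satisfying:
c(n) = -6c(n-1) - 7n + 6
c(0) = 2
First-order linear with linear forcing.
Homogeneous solution: c_h(n) = A·(-6)^n.
Try particular c_p(n) = pn + q. Substituting:
  pn + q = -6(p(n-1) + q) - 7n + 6.
Matching the n-coefficient: p = -6p - 7 ⇒ p = -1.
Matching constants: q = 6p - 6q + 6 ⇒ q = 0.
General: c(n) = A·(-6)^n - n + 0.
Apply c(0) = 2: A + 0 = 2 ⇒ A = 2.
So c(n) = 2 \left(-6\right)^{n} - n.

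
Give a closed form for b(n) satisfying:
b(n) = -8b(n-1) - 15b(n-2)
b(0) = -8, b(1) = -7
Characteristic equation: x² + 8x + 15 = 0, which factors as (x - (-3))(x - (-5)) = 0.
Roots r₁ = -3, r₂ = -5 (distinct).
General solution: b(n) = A·(-3)^n + B·(-5)^n.
From b(0) = -8: A + B = -8.
From b(1) = -7: -3A - 5B = -7.
Solving: A = - \frac{47}{2}, B = \frac{31}{2}.
So b(n) = - \frac{47 \left(-3\right)^{n}}{2} + \frac{31 \left(-5\right)^{n}}{2}.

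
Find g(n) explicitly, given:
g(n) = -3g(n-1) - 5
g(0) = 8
First-order linear non-homogeneous.
Homogeneous solution: g_h(n) = A·(-3)^n.
Try constant particular solution g_p = K: K = -3K - 5 ⇒ K = - \frac{5}{4}.
General: g(n) = A·(-3)^n - \frac{5}{4}.
Apply g(0) = 8: A - \frac{5}{4} = 8 ⇒ A = \frac{37}{4}.
So g(n) = \frac{37 \left(-3\right)^{n}}{4} - \frac{5}{4}.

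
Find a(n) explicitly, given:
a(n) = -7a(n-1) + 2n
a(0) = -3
First-order linear with linear forcing.
Homogeneous solution: a_h(n) = A·(-7)^n.
Try particular a_p(n) = pn + q. Substituting:
  pn + q = -7(p(n-1) + q) + 2n.
Matching the n-coefficient: p = -7p + 2 ⇒ p = \frac{1}{4}.
Matching constants: q = 7p - 7q ⇒ q = \frac{7}{32}.
General: a(n) = A·(-7)^n + \frac{n}{4} + \frac{7}{32}.
Apply a(0) = -3: A + \frac{7}{32} = -3 ⇒ A = - \frac{103}{32}.
So a(n) = - \frac{103 \left(-7\right)^{n}}{32} + \frac{n}{4} + \frac{7}{32}.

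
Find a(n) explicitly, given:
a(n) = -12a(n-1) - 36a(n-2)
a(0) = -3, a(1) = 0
Characteristic equation: x² + 12x + 36 = 0, which is (x - (-6))².
Repeated root r = -6.
General solution: a(n) = (A + Bn)·(-6)^n.
From a(0) = -3: A = -3.
From a(1) = 0: (A + B)·(-6) = 0 ⇒ B = 3.
So a(n) = \left(3 n - 3\right) \cdot (-6)^n.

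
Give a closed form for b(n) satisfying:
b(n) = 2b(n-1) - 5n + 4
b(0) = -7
First-order linear with linear forcing.
Homogeneous solution: b_h(n) = A·(2)^n.
Try particular b_p(n) = pn + q. Substituting:
  pn + q = 2(p(n-1) + q) - 5n + 4.
Matching the n-coefficient: p = 2p - 5 ⇒ p = 5.
Matching constants: q = -2p + 2q + 4 ⇒ q = 6.
General: b(n) = A·(2)^n + 5 n + 6.
Apply b(0) = -7: A + 6 = -7 ⇒ A = -13.
So b(n) = - 13 \cdot 2^{n} + 5 n + 6.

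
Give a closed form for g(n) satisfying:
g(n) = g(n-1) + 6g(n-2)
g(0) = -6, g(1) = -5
Characteristic equation: x² - x - 6 = 0, which factors as (x - (-2))(x - (3)) = 0.
Roots r₁ = -2, r₂ = 3 (distinct).
General solution: g(n) = A·(-2)^n + B·(3)^n.
From g(0) = -6: A + B = -6.
From g(1) = -5: -2A + 3B = -5.
Solving: A = - \frac{13}{5}, B = - \frac{17}{5}.
So g(n) = - \frac{13 \left(-2\right)^{n}}{5} - \frac{17 \cdot 3^{n}}{5}.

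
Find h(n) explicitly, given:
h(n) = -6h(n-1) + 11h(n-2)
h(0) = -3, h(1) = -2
Characteristic equation: x² + 6x - 11 = 0.
Discriminant Δ = (-6)² + 4·(11) = 80.
Roots r₁,₂ = (-6 ± √80)/2, so r₁ = -3 + 2 \sqrt{5}, r₂ = - 2 \sqrt{5} - 3.
General solution: h(n) = A·r₁^n + B·r₂^n.
From the initial conditions, A + B = -3 and r₁A + r₂B = -2.
Since r₁ - r₂ = √80: A = (-2 - (-3)r₂)/√80 = - \frac{3}{2} - \frac{11 \sqrt{5}}{20}, and B = -3 - A = - \frac{3}{2} + \frac{11 \sqrt{5}}{20}.
So h(n) = \left(- \frac{3}{2} - \frac{11 \sqrt{5}}{20}\right)\left(-3 + 2 \sqrt{5}\right)^n + \left(- \frac{3}{2} + \frac{11 \sqrt{5}}{20}\right)\left(- 2 \sqrt{5} - 3\right)^n.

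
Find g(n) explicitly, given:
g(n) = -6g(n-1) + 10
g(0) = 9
First-order linear non-homogeneous.
Homogeneous solution: g_h(n) = A·(-6)^n.
Try constant particular solution g_p = K: K = -6K + 10 ⇒ K = \frac{10}{7}.
General: g(n) = A·(-6)^n + \frac{10}{7}.
Apply g(0) = 9: A + \frac{10}{7} = 9 ⇒ A = \frac{53}{7}.
So g(n) = \frac{53 \left(-6\right)^{n}}{7} + \frac{10}{7}.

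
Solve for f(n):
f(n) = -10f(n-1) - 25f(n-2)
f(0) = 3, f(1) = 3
Characteristic equation: x² + 10x + 25 = 0, which is (x - (-5))².
Repeated root r = -5.
General solution: f(n) = (A + Bn)·(-5)^n.
From f(0) = 3: A = 3.
From f(1) = 3: (A + B)·(-5) = 3 ⇒ B = - \frac{18}{5}.
So f(n) = \left(3 - \frac{18 n}{5}\right) \cdot (-5)^n.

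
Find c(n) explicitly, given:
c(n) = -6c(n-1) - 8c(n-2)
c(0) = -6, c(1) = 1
Characteristic equation: x² + 6x + 8 = 0, which factors as (x - (-4))(x - (-2)) = 0.
Roots r₁ = -4, r₂ = -2 (distinct).
General solution: c(n) = A·(-4)^n + B·(-2)^n.
From c(0) = -6: A + B = -6.
From c(1) = 1: -4A - 2B = 1.
Solving: A = \frac{11}{2}, B = - \frac{23}{2}.
So c(n) = - \frac{23 \left(-2\right)^{n}}{2} + \frac{11 \left(-4\right)^{n}}{2}.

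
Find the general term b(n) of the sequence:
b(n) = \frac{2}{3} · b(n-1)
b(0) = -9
Pure geometric recurrence with ratio \frac{2}{3}.
By induction b(n) = b(0) · (\frac{2}{3})^n = - 9 \left(\frac{2}{3}\right)^{n}.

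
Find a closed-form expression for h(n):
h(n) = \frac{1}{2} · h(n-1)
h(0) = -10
Pure geometric recurrence with ratio \frac{1}{2}.
By induction h(n) = h(0) · (\frac{1}{2})^n = - 10 \cdot 2^{- n}.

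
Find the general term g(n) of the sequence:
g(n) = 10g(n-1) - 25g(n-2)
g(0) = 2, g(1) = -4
Characteristic equation: x² - 10x + 25 = 0, which is (x - (5))².
Repeated root r = 5.
General solution: g(n) = (A + Bn)·(5)^n.
From g(0) = 2: A = 2.
From g(1) = -4: (A + B)·(5) = -4 ⇒ B = - \frac{14}{5}.
So g(n) = \left(2 - \frac{14 n}{5}\right) \cdot (5)^n.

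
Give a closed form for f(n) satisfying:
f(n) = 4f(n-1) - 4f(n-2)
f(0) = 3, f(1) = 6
Characteristic equation: x² - 4x + 4 = 0, which is (x - (2))².
Repeated root r = 2.
General solution: f(n) = (A + Bn)·(2)^n.
From f(0) = 3: A = 3.
From f(1) = 6: (A + B)·(2) = 6 ⇒ B = 0.
So f(n) = \left(3\right) \cdot (2)^n.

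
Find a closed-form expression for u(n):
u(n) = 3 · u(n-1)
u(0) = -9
Pure geometric recurrence with ratio 3.
By induction u(n) = u(0) · (3)^n = - 9 \cdot 3^{n}.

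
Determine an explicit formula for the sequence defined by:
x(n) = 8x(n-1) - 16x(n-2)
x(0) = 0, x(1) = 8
Characteristic equation: x² - 8x + 16 = 0, which is (x - (4))².
Repeated root r = 4.
General solution: x(n) = (A + Bn)·(4)^n.
From x(0) = 0: A = 0.
From x(1) = 8: (A + B)·(4) = 8 ⇒ B = 2.
So x(n) = \left(2 n\right) \cdot (4)^n.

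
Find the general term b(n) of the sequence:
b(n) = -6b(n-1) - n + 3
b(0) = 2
First-order linear with linear forcing.
Homogeneous solution: b_h(n) = A·(-6)^n.
Try particular b_p(n) = pn + q. Substituting:
  pn + q = -6(p(n-1) + q) - n + 3.
Matching the n-coefficient: p = -6p - 1 ⇒ p = - \frac{1}{7}.
Matching constants: q = 6p - 6q + 3 ⇒ q = \frac{15}{49}.
General: b(n) = A·(-6)^n - \frac{n}{7} + \frac{15}{49}.
Apply b(0) = 2: A + \frac{15}{49} = 2 ⇒ A = \frac{83}{49}.
So b(n) = \frac{83 \left(-6\right)^{n}}{49} - \frac{n}{7} + \frac{15}{49}.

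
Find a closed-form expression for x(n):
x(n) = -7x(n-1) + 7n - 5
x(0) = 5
First-order linear with linear forcing.
Homogeneous solution: x_h(n) = A·(-7)^n.
Try particular x_p(n) = pn + q. Substituting:
  pn + q = -7(p(n-1) + q) + 7n - 5.
Matching the n-coefficient: p = -7p + 7 ⇒ p = \frac{7}{8}.
Matching constants: q = 7p - 7q - 5 ⇒ q = \frac{9}{64}.
General: x(n) = A·(-7)^n + \frac{7 n}{8} + \frac{9}{64}.
Apply x(0) = 5: A + \frac{9}{64} = 5 ⇒ A = \frac{311}{64}.
So x(n) = \frac{311 \left(-7\right)^{n}}{64} + \frac{7 n}{8} + \frac{9}{64}.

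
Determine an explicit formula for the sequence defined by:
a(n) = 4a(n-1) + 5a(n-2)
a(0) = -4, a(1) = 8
Characteristic equation: x² - 4x - 5 = 0, which factors as (x - (5))(x - (-1)) = 0.
Roots r₁ = 5, r₂ = -1 (distinct).
General solution: a(n) = A·(5)^n + B·(-1)^n.
From a(0) = -4: A + B = -4.
From a(1) = 8: 5A - B = 8.
Solving: A = \frac{2}{3}, B = - \frac{14}{3}.
So a(n) = - \frac{14 \left(-1\right)^{n}}{3} + \frac{2 \cdot 5^{n}}{3}.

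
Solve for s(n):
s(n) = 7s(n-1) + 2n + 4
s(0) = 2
First-order linear with linear forcing.
Homogeneous solution: s_h(n) = A·(7)^n.
Try particular s_p(n) = pn + q. Substituting:
  pn + q = 7(p(n-1) + q) + 2n + 4.
Matching the n-coefficient: p = 7p + 2 ⇒ p = - \frac{1}{3}.
Matching constants: q = -7p + 7q + 4 ⇒ q = - \frac{19}{18}.
General: s(n) = A·(7)^n - \frac{n}{3} - \frac{19}{18}.
Apply s(0) = 2: A - \frac{19}{18} = 2 ⇒ A = \frac{55}{18}.
So s(n) = \frac{55 \cdot 7^{n}}{18} - \frac{n}{3} - \frac{19}{18}.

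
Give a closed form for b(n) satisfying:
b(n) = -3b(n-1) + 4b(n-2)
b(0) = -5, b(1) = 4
Characteristic equation: x² + 3x - 4 = 0, which factors as (x - (1))(x - (-4)) = 0.
Roots r₁ = 1, r₂ = -4 (distinct).
General solution: b(n) = A·(1)^n + B·(-4)^n.
From b(0) = -5: A + B = -5.
From b(1) = 4: A - 4B = 4.
Solving: A = - \frac{16}{5}, B = - \frac{9}{5}.
So b(n) = - \frac{9 \left(-4\right)^{n}}{5} - \frac{16}{5}.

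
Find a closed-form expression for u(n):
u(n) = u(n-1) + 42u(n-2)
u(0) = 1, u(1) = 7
Characteristic equation: x² - x - 42 = 0, which factors as (x - (7))(x - (-6)) = 0.
Roots r₁ = 7, r₂ = -6 (distinct).
General solution: u(n) = A·(7)^n + B·(-6)^n.
From u(0) = 1: A + B = 1.
From u(1) = 7: 7A - 6B = 7.
Solving: A = 1, B = 0.
So u(n) = 7^{n}.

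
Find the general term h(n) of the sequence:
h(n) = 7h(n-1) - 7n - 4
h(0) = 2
First-order linear with linear forcing.
Homogeneous solution: h_h(n) = A·(7)^n.
Try particular h_p(n) = pn + q. Substituting:
  pn + q = 7(p(n-1) + q) - 7n - 4.
Matching the n-coefficient: p = 7p - 7 ⇒ p = \frac{7}{6}.
Matching constants: q = -7p + 7q - 4 ⇒ q = \frac{73}{36}.
General: h(n) = A·(7)^n + \frac{7 n}{6} + \frac{73}{36}.
Apply h(0) = 2: A + \frac{73}{36} = 2 ⇒ A = - \frac{1}{36}.
So h(n) = - \frac{7^{n}}{36} + \frac{7 n}{6} + \frac{73}{36}.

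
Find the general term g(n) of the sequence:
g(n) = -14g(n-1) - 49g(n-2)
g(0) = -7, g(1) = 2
Characteristic equation: x² + 14x + 49 = 0, which is (x - (-7))².
Repeated root r = -7.
General solution: g(n) = (A + Bn)·(-7)^n.
From g(0) = -7: A = -7.
From g(1) = 2: (A + B)·(-7) = 2 ⇒ B = \frac{47}{7}.
So g(n) = \left(\frac{47 n}{7} - 7\right) \cdot (-7)^n.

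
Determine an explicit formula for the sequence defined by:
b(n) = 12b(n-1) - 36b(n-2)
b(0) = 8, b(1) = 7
Characteristic equation: x² - 12x + 36 = 0, which is (x - (6))².
Repeated root r = 6.
General solution: b(n) = (A + Bn)·(6)^n.
From b(0) = 8: A = 8.
From b(1) = 7: (A + B)·(6) = 7 ⇒ B = - \frac{41}{6}.
So b(n) = \left(8 - \frac{41 n}{6}\right) \cdot (6)^n.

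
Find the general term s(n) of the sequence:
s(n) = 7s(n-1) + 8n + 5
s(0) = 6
First-order linear with linear forcing.
Homogeneous solution: s_h(n) = A·(7)^n.
Try particular s_p(n) = pn + q. Substituting:
  pn + q = 7(p(n-1) + q) + 8n + 5.
Matching the n-coefficient: p = 7p + 8 ⇒ p = - \frac{4}{3}.
Matching constants: q = -7p + 7q + 5 ⇒ q = - \frac{43}{18}.
General: s(n) = A·(7)^n - \frac{4 n}{3} - \frac{43}{18}.
Apply s(0) = 6: A - \frac{43}{18} = 6 ⇒ A = \frac{151}{18}.
So s(n) = \frac{151 \cdot 7^{n}}{18} - \frac{4 n}{3} - \frac{43}{18}.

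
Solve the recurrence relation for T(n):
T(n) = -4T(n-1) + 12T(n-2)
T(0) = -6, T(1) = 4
Characteristic equation: x² + 4x - 12 = 0, which factors as (x - (2))(x - (-6)) = 0.
Roots r₁ = 2, r₂ = -6 (distinct).
General solution: T(n) = A·(2)^n + B·(-6)^n.
From T(0) = -6: A + B = -6.
From T(1) = 4: 2A - 6B = 4.
Solving: A = -4, B = -2.
So T(n) = - 2 \left(-6\right)^{n} - 4 \cdot 2^{n}.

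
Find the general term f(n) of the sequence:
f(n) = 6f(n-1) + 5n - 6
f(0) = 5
First-order linear with linear forcing.
Homogeneous solution: f_h(n) = A·(6)^n.
Try particular f_p(n) = pn + q. Substituting:
  pn + q = 6(p(n-1) + q) + 5n - 6.
Matching the n-coefficient: p = 6p + 5 ⇒ p = -1.
Matching constants: q = -6p + 6q - 6 ⇒ q = 0.
General: f(n) = A·(6)^n - n + 0.
Apply f(0) = 5: A + 0 = 5 ⇒ A = 5.
So f(n) = 5 \cdot 6^{n} - n.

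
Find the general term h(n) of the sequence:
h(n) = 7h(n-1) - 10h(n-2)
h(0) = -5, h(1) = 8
Characteristic equation: x² - 7x + 10 = 0, which factors as (x - (2))(x - (5)) = 0.
Roots r₁ = 2, r₂ = 5 (distinct).
General solution: h(n) = A·(2)^n + B·(5)^n.
From h(0) = -5: A + B = -5.
From h(1) = 8: 2A + 5B = 8.
Solving: A = -11, B = 6.
So h(n) = - 11 \cdot 2^{n} + 6 \cdot 5^{n}.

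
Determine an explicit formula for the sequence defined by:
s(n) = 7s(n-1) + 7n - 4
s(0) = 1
First-order linear with linear forcing.
Homogeneous solution: s_h(n) = A·(7)^n.
Try particular s_p(n) = pn + q. Substituting:
  pn + q = 7(p(n-1) + q) + 7n - 4.
Matching the n-coefficient: p = 7p + 7 ⇒ p = - \frac{7}{6}.
Matching constants: q = -7p + 7q - 4 ⇒ q = - \frac{25}{36}.
General: s(n) = A·(7)^n - \frac{7 n}{6} - \frac{25}{36}.
Apply s(0) = 1: A - \frac{25}{36} = 1 ⇒ A = \frac{61}{36}.
So s(n) = \frac{61 \cdot 7^{n}}{36} - \frac{7 n}{6} - \frac{25}{36}.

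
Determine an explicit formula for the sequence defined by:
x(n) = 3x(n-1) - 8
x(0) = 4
First-order linear non-homogeneous.
Homogeneous solution: x_h(n) = A·(3)^n.
Try constant particular solution x_p = K: K = 3K - 8 ⇒ K = 4.
General: x(n) = A·(3)^n + 4.
Apply x(0) = 4: A + 4 = 4 ⇒ A = 0.
So x(n) = 4.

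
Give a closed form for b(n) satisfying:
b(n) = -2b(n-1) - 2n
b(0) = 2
First-order linear with linear forcing.
Homogeneous solution: b_h(n) = A·(-2)^n.
Try particular b_p(n) = pn + q. Substituting:
  pn + q = -2(p(n-1) + q) - 2n.
Matching the n-coefficient: p = -2p - 2 ⇒ p = - \frac{2}{3}.
Matching constants: q = 2p - 2q ⇒ q = - \frac{4}{9}.
General: b(n) = A·(-2)^n - \frac{2 n}{3} - \frac{4}{9}.
Apply b(0) = 2: A - \frac{4}{9} = 2 ⇒ A = \frac{22}{9}.
So b(n) = \frac{22 \left(-2\right)^{n}}{9} - \frac{2 n}{3} - \frac{4}{9}.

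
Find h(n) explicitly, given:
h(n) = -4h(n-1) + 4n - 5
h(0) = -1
First-order linear with linear forcing.
Homogeneous solution: h_h(n) = A·(-4)^n.
Try particular h_p(n) = pn + q. Substituting:
  pn + q = -4(p(n-1) + q) + 4n - 5.
Matching the n-coefficient: p = -4p + 4 ⇒ p = \frac{4}{5}.
Matching constants: q = 4p - 4q - 5 ⇒ q = - \frac{9}{25}.
General: h(n) = A·(-4)^n + \frac{4 n}{5} - \frac{9}{25}.
Apply h(0) = -1: A - \frac{9}{25} = -1 ⇒ A = - \frac{16}{25}.
So h(n) = - \frac{16 \left(-4\right)^{n}}{25} + \frac{4 n}{5} - \frac{9}{25}.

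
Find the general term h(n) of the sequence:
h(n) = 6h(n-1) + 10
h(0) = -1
First-order linear non-homogeneous.
Homogeneous solution: h_h(n) = A·(6)^n.
Try constant particular solution h_p = K: K = 6K + 10 ⇒ K = -2.
General: h(n) = A·(6)^n - 2.
Apply h(0) = -1: A - 2 = -1 ⇒ A = 1.
So h(n) = 6^{n} - 2.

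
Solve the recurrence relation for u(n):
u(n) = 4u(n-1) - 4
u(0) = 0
First-order linear non-homogeneous.
Homogeneous solution: u_h(n) = A·(4)^n.
Try constant particular solution u_p = K: K = 4K - 4 ⇒ K = \frac{4}{3}.
General: u(n) = A·(4)^n + \frac{4}{3}.
Apply u(0) = 0: A + \frac{4}{3} = 0 ⇒ A = - \frac{4}{3}.
So u(n) = \frac{4}{3} - \frac{4 \cdot 4^{n}}{3}.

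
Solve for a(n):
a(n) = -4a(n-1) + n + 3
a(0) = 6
First-order linear with linear forcing.
Homogeneous solution: a_h(n) = A·(-4)^n.
Try particular a_p(n) = pn + q. Substituting:
  pn + q = -4(p(n-1) + q) + n + 3.
Matching the n-coefficient: p = -4p + 1 ⇒ p = \frac{1}{5}.
Matching constants: q = 4p - 4q + 3 ⇒ q = \frac{19}{25}.
General: a(n) = A·(-4)^n + \frac{n}{5} + \frac{19}{25}.
Apply a(0) = 6: A + \frac{19}{25} = 6 ⇒ A = \frac{131}{25}.
So a(n) = \frac{131 \left(-4\right)^{n}}{25} + \frac{n}{5} + \frac{19}{25}.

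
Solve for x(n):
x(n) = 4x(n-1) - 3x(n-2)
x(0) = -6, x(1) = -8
Characteristic equation: x² - 4x + 3 = 0, which factors as (x - (3))(x - (1)) = 0.
Roots r₁ = 3, r₂ = 1 (distinct).
General solution: x(n) = A·(3)^n + B·(1)^n.
From x(0) = -6: A + B = -6.
From x(1) = -8: 3A + B = -8.
Solving: A = -1, B = -5.
So x(n) = - 3^{n} - 5.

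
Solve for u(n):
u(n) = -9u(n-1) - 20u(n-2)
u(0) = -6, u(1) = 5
Characteristic equation: x² + 9x + 20 = 0, which factors as (x - (-4))(x - (-5)) = 0.
Roots r₁ = -4, r₂ = -5 (distinct).
General solution: u(n) = A·(-4)^n + B·(-5)^n.
From u(0) = -6: A + B = -6.
From u(1) = 5: -4A - 5B = 5.
Solving: A = -25, B = 19.
So u(n) = - 25 \left(-4\right)^{n} + 19 \left(-5\right)^{n}.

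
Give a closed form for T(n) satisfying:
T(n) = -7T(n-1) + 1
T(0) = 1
First-order linear non-homogeneous.
Homogeneous solution: T_h(n) = A·(-7)^n.
Try constant particular solution T_p = K: K = -7K + 1 ⇒ K = \frac{1}{8}.
General: T(n) = A·(-7)^n + \frac{1}{8}.
Apply T(0) = 1: A + \frac{1}{8} = 1 ⇒ A = \frac{7}{8}.
So T(n) = \frac{7 \left(-7\right)^{n}}{8} + \frac{1}{8}.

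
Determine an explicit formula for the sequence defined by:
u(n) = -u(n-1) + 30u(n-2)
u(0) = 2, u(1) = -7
Characteristic equation: x² + x - 30 = 0, which factors as (x - (5))(x - (-6)) = 0.
Roots r₁ = 5, r₂ = -6 (distinct).
General solution: u(n) = A·(5)^n + B·(-6)^n.
From u(0) = 2: A + B = 2.
From u(1) = -7: 5A - 6B = -7.
Solving: A = \frac{5}{11}, B = \frac{17}{11}.
So u(n) = \frac{17 \left(-6\right)^{n}}{11} + \frac{5 \cdot 5^{n}}{11}.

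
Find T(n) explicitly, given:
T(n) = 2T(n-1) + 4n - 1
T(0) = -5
First-order linear with linear forcing.
Homogeneous solution: T_h(n) = A·(2)^n.
Try particular T_p(n) = pn + q. Substituting:
  pn + q = 2(p(n-1) + q) + 4n - 1.
Matching the n-coefficient: p = 2p + 4 ⇒ p = -4.
Matching constants: q = -2p + 2q - 1 ⇒ q = -7.
General: T(n) = A·(2)^n - 4 n - 7.
Apply T(0) = -5: A - 7 = -5 ⇒ A = 2.
So T(n) = 2 \cdot 2^{n} - 4 n - 7.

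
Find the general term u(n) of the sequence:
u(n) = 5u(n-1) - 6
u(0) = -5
First-order linear non-homogeneous.
Homogeneous solution: u_h(n) = A·(5)^n.
Try constant particular solution u_p = K: K = 5K - 6 ⇒ K = \frac{3}{2}.
General: u(n) = A·(5)^n + \frac{3}{2}.
Apply u(0) = -5: A + \frac{3}{2} = -5 ⇒ A = - \frac{13}{2}.
So u(n) = \frac{3}{2} - \frac{13 \cdot 5^{n}}{2}.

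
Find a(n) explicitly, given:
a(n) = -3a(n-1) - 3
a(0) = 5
First-order linear non-homogeneous.
Homogeneous solution: a_h(n) = A·(-3)^n.
Try constant particular solution a_p = K: K = -3K - 3 ⇒ K = - \frac{3}{4}.
General: a(n) = A·(-3)^n - \frac{3}{4}.
Apply a(0) = 5: A - \frac{3}{4} = 5 ⇒ A = \frac{23}{4}.
So a(n) = \frac{23 \left(-3\right)^{n}}{4} - \frac{3}{4}.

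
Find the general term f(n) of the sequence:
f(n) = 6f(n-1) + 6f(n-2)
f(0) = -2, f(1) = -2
Characteristic equation: x² - 6x - 6 = 0.
Discriminant Δ = (6)² + 4·(6) = 60.
Roots r₁,₂ = (6 ± √60)/2, so r₁ = 3 + \sqrt{15}, r₂ = 3 - \sqrt{15}.
General solution: f(n) = A·r₁^n + B·r₂^n.
From the initial conditions, A + B = -2 and r₁A + r₂B = -2.
Since r₁ - r₂ = √60: A = (-2 - (-2)r₂)/√60 = -1 + \frac{2 \sqrt{15}}{15}, and B = -2 - A = -1 - \frac{2 \sqrt{15}}{15}.
So f(n) = \left(-1 + \frac{2 \sqrt{15}}{15}\right)\left(3 + \sqrt{15}\right)^n + \left(-1 - \frac{2 \sqrt{15}}{15}\right)\left(3 - \sqrt{15}\right)^n.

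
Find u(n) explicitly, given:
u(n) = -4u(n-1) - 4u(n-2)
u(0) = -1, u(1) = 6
Characteristic equation: x² + 4x + 4 = 0, which is (x - (-2))².
Repeated root r = -2.
General solution: u(n) = (A + Bn)·(-2)^n.
From u(0) = -1: A = -1.
From u(1) = 6: (A + B)·(-2) = 6 ⇒ B = -2.
So u(n) = \left(- 2 n - 1\right) \cdot (-2)^n.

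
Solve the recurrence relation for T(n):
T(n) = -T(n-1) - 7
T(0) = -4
First-order linear non-homogeneous.
Homogeneous solution: T_h(n) = A·(-1)^n.
Try constant particular solution T_p = K: K = -K - 7 ⇒ K = - \frac{7}{2}.
General: T(n) = A·(-1)^n - \frac{7}{2}.
Apply T(0) = -4: A - \frac{7}{2} = -4 ⇒ A = - \frac{1}{2}.
So T(n) = - \frac{\left(-1\right)^{n}}{2} - \frac{7}{2}.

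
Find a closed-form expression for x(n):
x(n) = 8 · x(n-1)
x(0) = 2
Pure geometric recurrence with ratio 8.
By induction x(n) = x(0) · (8)^n = 2 \cdot 8^{n}.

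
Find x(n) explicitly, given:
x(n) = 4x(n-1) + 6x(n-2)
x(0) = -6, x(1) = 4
Characteristic equation: x² - 4x - 6 = 0.
Discriminant Δ = (4)² + 4·(6) = 40.
Roots r₁,₂ = (4 ± √40)/2, so r₁ = 2 + \sqrt{10}, r₂ = 2 - \sqrt{10}.
General solution: x(n) = A·r₁^n + B·r₂^n.
From the initial conditions, A + B = -6 and r₁A + r₂B = 4.
Since r₁ - r₂ = √40: A = (4 - (-6)r₂)/√40 = -3 + \frac{4 \sqrt{10}}{5}, and B = -6 - A = -3 - \frac{4 \sqrt{10}}{5}.
So x(n) = \left(-3 + \frac{4 \sqrt{10}}{5}\right)\left(2 + \sqrt{10}\right)^n + \left(-3 - \frac{4 \sqrt{10}}{5}\right)\left(2 - \sqrt{10}\right)^n.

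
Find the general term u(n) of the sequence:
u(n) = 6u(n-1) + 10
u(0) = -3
First-order linear non-homogeneous.
Homogeneous solution: u_h(n) = A·(6)^n.
Try constant particular solution u_p = K: K = 6K + 10 ⇒ K = -2.
General: u(n) = A·(6)^n - 2.
Apply u(0) = -3: A - 2 = -3 ⇒ A = -1.
So u(n) = - 6^{n} - 2.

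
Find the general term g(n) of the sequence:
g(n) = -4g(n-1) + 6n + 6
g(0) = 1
First-order linear with linear forcing.
Homogeneous solution: g_h(n) = A·(-4)^n.
Try particular g_p(n) = pn + q. Substituting:
  pn + q = -4(p(n-1) + q) + 6n + 6.
Matching the n-coefficient: p = -4p + 6 ⇒ p = \frac{6}{5}.
Matching constants: q = 4p - 4q + 6 ⇒ q = \frac{54}{25}.
General: g(n) = A·(-4)^n + \frac{6 n}{5} + \frac{54}{25}.
Apply g(0) = 1: A + \frac{54}{25} = 1 ⇒ A = - \frac{29}{25}.
So g(n) = - \frac{29 \left(-4\right)^{n}}{25} + \frac{6 n}{5} + \frac{54}{25}.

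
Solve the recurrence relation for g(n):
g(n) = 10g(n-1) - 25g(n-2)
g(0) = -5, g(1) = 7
Characteristic equation: x² - 10x + 25 = 0, which is (x - (5))².
Repeated root r = 5.
General solution: g(n) = (A + Bn)·(5)^n.
From g(0) = -5: A = -5.
From g(1) = 7: (A + B)·(5) = 7 ⇒ B = \frac{32}{5}.
So g(n) = \left(\frac{32 n}{5} - 5\right) \cdot (5)^n.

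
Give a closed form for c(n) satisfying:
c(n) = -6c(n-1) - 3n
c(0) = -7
First-order linear with linear forcing.
Homogeneous solution: c_h(n) = A·(-6)^n.
Try particular c_p(n) = pn + q. Substituting:
  pn + q = -6(p(n-1) + q) - 3n.
Matching the n-coefficient: p = -6p - 3 ⇒ p = - \frac{3}{7}.
Matching constants: q = 6p - 6q ⇒ q = - \frac{18}{49}.
General: c(n) = A·(-6)^n - \frac{3 n}{7} - \frac{18}{49}.
Apply c(0) = -7: A - \frac{18}{49} = -7 ⇒ A = - \frac{325}{49}.
So c(n) = - \frac{325 \left(-6\right)^{n}}{49} - \frac{3 n}{7} - \frac{18}{49}.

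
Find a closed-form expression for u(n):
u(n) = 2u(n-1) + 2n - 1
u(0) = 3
First-order linear with linear forcing.
Homogeneous solution: u_h(n) = A·(2)^n.
Try particular u_p(n) = pn + q. Substituting:
  pn + q = 2(p(n-1) + q) + 2n - 1.
Matching the n-coefficient: p = 2p + 2 ⇒ p = -2.
Matching constants: q = -2p + 2q - 1 ⇒ q = -3.
General: u(n) = A·(2)^n - 2 n - 3.
Apply u(0) = 3: A - 3 = 3 ⇒ A = 6.
So u(n) = 6 \cdot 2^{n} - 2 n - 3.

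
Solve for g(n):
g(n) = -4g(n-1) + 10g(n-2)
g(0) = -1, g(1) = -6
Characteristic equation: x² + 4x - 10 = 0.
Discriminant Δ = (-4)² + 4·(10) = 56.
Roots r₁,₂ = (-4 ± √56)/2, so r₁ = -2 + \sqrt{14}, r₂ = - \sqrt{14} - 2.
General solution: g(n) = A·r₁^n + B·r₂^n.
From the initial conditions, A + B = -1 and r₁A + r₂B = -6.
Since r₁ - r₂ = √56: A = (-6 - (-1)r₂)/√56 = - \frac{2 \sqrt{14}}{7} - \frac{1}{2}, and B = -1 - A = - \frac{1}{2} + \frac{2 \sqrt{14}}{7}.
So g(n) = \left(- \frac{2 \sqrt{14}}{7} - \frac{1}{2}\right)\left(-2 + \sqrt{14}\right)^n + \left(- \frac{1}{2} + \frac{2 \sqrt{14}}{7}\right)\left(- \sqrt{14} - 2\right)^n.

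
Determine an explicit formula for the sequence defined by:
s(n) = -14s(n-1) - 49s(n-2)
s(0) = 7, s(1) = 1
Characteristic equation: x² + 14x + 49 = 0, which is (x - (-7))².
Repeated root r = -7.
General solution: s(n) = (A + Bn)·(-7)^n.
From s(0) = 7: A = 7.
From s(1) = 1: (A + B)·(-7) = 1 ⇒ B = - \frac{50}{7}.
So s(n) = \left(7 - \frac{50 n}{7}\right) \cdot (-7)^n.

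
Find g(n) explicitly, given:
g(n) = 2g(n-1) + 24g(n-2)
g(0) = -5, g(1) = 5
Characteristic equation: x² - 2x - 24 = 0, which factors as (x - (-4))(x - (6)) = 0.
Roots r₁ = -4, r₂ = 6 (distinct).
General solution: g(n) = A·(-4)^n + B·(6)^n.
From g(0) = -5: A + B = -5.
From g(1) = 5: -4A + 6B = 5.
Solving: A = - \frac{7}{2}, B = - \frac{3}{2}.
So g(n) = - \frac{7 \left(-4\right)^{n}}{2} - \frac{3 \cdot 6^{n}}{2}.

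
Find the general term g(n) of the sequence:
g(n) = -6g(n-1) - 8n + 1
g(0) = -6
First-order linear with linear forcing.
Homogeneous solution: g_h(n) = A·(-6)^n.
Try particular g_p(n) = pn + q. Substituting:
  pn + q = -6(p(n-1) + q) - 8n + 1.
Matching the n-coefficient: p = -6p - 8 ⇒ p = - \frac{8}{7}.
Matching constants: q = 6p - 6q + 1 ⇒ q = - \frac{41}{49}.
General: g(n) = A·(-6)^n - \frac{8 n}{7} - \frac{41}{49}.
Apply g(0) = -6: A - \frac{41}{49} = -6 ⇒ A = - \frac{253}{49}.
So g(n) = - \frac{253 \left(-6\right)^{n}}{49} - \frac{8 n}{7} - \frac{41}{49}.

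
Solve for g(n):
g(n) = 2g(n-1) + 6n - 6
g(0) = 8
First-order linear with linear forcing.
Homogeneous solution: g_h(n) = A·(2)^n.
Try particular g_p(n) = pn + q. Substituting:
  pn + q = 2(p(n-1) + q) + 6n - 6.
Matching the n-coefficient: p = 2p + 6 ⇒ p = -6.
Matching constants: q = -2p + 2q - 6 ⇒ q = -6.
General: g(n) = A·(2)^n - 6 n - 6.
Apply g(0) = 8: A - 6 = 8 ⇒ A = 14.
So g(n) = 14 \cdot 2^{n} - 6 n - 6.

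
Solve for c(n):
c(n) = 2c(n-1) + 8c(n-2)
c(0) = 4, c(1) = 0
Characteristic equation: x² - 2x - 8 = 0, which factors as (x - (4))(x - (-2)) = 0.
Roots r₁ = 4, r₂ = -2 (distinct).
General solution: c(n) = A·(4)^n + B·(-2)^n.
From c(0) = 4: A + B = 4.
From c(1) = 0: 4A - 2B = 0.
Solving: A = \frac{4}{3}, B = \frac{8}{3}.
So c(n) = \frac{8 \left(-2\right)^{n}}{3} + \frac{4 \cdot 4^{n}}{3}.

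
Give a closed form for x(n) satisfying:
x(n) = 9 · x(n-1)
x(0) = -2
Pure geometric recurrence with ratio 9.
By induction x(n) = x(0) · (9)^n = - 2 \cdot 9^{n}.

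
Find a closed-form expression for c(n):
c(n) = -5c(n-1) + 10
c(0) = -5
First-order linear non-homogeneous.
Homogeneous solution: c_h(n) = A·(-5)^n.
Try constant particular solution c_p = K: K = -5K + 10 ⇒ K = \frac{5}{3}.
General: c(n) = A·(-5)^n + \frac{5}{3}.
Apply c(0) = -5: A + \frac{5}{3} = -5 ⇒ A = - \frac{20}{3}.
So c(n) = \frac{5}{3} - \frac{20 \left(-5\right)^{n}}{3}.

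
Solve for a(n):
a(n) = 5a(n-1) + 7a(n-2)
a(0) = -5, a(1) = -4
Characteristic equation: x² - 5x - 7 = 0.
Discriminant Δ = (5)² + 4·(7) = 53.
Roots r₁,₂ = (5 ± √53)/2, so r₁ = \frac{5}{2} + \frac{\sqrt{53}}{2}, r₂ = \frac{5}{2} - \frac{\sqrt{53}}{2}.
General solution: a(n) = A·r₁^n + B·r₂^n.
From the initial conditions, A + B = -5 and r₁A + r₂B = -4.
Since r₁ - r₂ = √53: A = (-4 - (-5)r₂)/√53 = - \frac{5}{2} + \frac{17 \sqrt{53}}{106}, and B = -5 - A = - \frac{5}{2} - \frac{17 \sqrt{53}}{106}.
So a(n) = \left(- \frac{5}{2} + \frac{17 \sqrt{53}}{106}\right)\left(\frac{5}{2} + \frac{\sqrt{53}}{2}\right)^n + \left(- \frac{5}{2} - \frac{17 \sqrt{53}}{106}\right)\left(\frac{5}{2} - \frac{\sqrt{53}}{2}\right)^n.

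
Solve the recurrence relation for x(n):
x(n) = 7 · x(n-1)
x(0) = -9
Pure geometric recurrence with ratio 7.
By induction x(n) = x(0) · (7)^n = - 9 \cdot 7^{n}.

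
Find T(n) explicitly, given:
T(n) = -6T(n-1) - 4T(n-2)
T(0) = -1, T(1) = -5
Characteristic equation: x² + 6x + 4 = 0.
Discriminant Δ = (-6)² + 4·(-4) = 20.
Roots r₁,₂ = (-6 ± √20)/2, so r₁ = -3 + \sqrt{5}, r₂ = -3 - \sqrt{5}.
General solution: T(n) = A·r₁^n + B·r₂^n.
From the initial conditions, A + B = -1 and r₁A + r₂B = -5.
Since r₁ - r₂ = √20: A = (-5 - (-1)r₂)/√20 = - \frac{4 \sqrt{5}}{5} - \frac{1}{2}, and B = -1 - A = - \frac{1}{2} + \frac{4 \sqrt{5}}{5}.
So T(n) = \left(- \frac{4 \sqrt{5}}{5} - \frac{1}{2}\right)\left(-3 + \sqrt{5}\right)^n + \left(- \frac{1}{2} + \frac{4 \sqrt{5}}{5}\right)\left(-3 - \sqrt{5}\right)^n.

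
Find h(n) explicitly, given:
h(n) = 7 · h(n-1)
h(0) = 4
Pure geometric recurrence with ratio 7.
By induction h(n) = h(0) · (7)^n = 4 \cdot 7^{n}.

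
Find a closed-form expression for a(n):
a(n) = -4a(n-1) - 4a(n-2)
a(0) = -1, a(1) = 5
Characteristic equation: x² + 4x + 4 = 0, which is (x - (-2))².
Repeated root r = -2.
General solution: a(n) = (A + Bn)·(-2)^n.
From a(0) = -1: A = -1.
From a(1) = 5: (A + B)·(-2) = 5 ⇒ B = - \frac{3}{2}.
So a(n) = \left(- \frac{3 n}{2} - 1\right) \cdot (-2)^n.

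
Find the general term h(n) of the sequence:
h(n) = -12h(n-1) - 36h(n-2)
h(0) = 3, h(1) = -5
Characteristic equation: x² + 12x + 36 = 0, which is (x - (-6))².
Repeated root r = -6.
General solution: h(n) = (A + Bn)·(-6)^n.
From h(0) = 3: A = 3.
From h(1) = -5: (A + B)·(-6) = -5 ⇒ B = - \frac{13}{6}.
So h(n) = \left(3 - \frac{13 n}{6}\right) \cdot (-6)^n.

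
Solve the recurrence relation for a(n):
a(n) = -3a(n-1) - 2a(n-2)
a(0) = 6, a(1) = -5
Characteristic equation: x² + 3x + 2 = 0, which factors as (x - (-2))(x - (-1)) = 0.
Roots r₁ = -2, r₂ = -1 (distinct).
General solution: a(n) = A·(-2)^n + B·(-1)^n.
From a(0) = 6: A + B = 6.
From a(1) = -5: -2A - B = -5.
Solving: A = -1, B = 7.
So a(n) = 7 \left(-1\right)^{n} - \left(-2\right)^{n}.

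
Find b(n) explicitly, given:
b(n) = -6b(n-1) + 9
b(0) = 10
First-order linear non-homogeneous.
Homogeneous solution: b_h(n) = A·(-6)^n.
Try constant particular solution b_p = K: K = -6K + 9 ⇒ K = \frac{9}{7}.
General: b(n) = A·(-6)^n + \frac{9}{7}.
Apply b(0) = 10: A + \frac{9}{7} = 10 ⇒ A = \frac{61}{7}.
So b(n) = \frac{61 \left(-6\right)^{n}}{7} + \frac{9}{7}.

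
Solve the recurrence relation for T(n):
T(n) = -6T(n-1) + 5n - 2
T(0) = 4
First-order linear with linear forcing.
Homogeneous solution: T_h(n) = A·(-6)^n.
Try particular T_p(n) = pn + q. Substituting:
  pn + q = -6(p(n-1) + q) + 5n - 2.
Matching the n-coefficient: p = -6p + 5 ⇒ p = \frac{5}{7}.
Matching constants: q = 6p - 6q - 2 ⇒ q = \frac{16}{49}.
General: T(n) = A·(-6)^n + \frac{5 n}{7} + \frac{16}{49}.
Apply T(0) = 4: A + \frac{16}{49} = 4 ⇒ A = \frac{180}{49}.
So T(n) = \frac{180 \left(-6\right)^{n}}{49} + \frac{5 n}{7} + \frac{16}{49}.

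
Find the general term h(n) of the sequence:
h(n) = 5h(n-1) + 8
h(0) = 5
First-order linear non-homogeneous.
Homogeneous solution: h_h(n) = A·(5)^n.
Try constant particular solution h_p = K: K = 5K + 8 ⇒ K = -2.
General: h(n) = A·(5)^n - 2.
Apply h(0) = 5: A - 2 = 5 ⇒ A = 7.
So h(n) = 7 \cdot 5^{n} - 2.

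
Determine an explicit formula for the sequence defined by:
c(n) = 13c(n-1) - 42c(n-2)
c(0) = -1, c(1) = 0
Characteristic equation: x² - 13x + 42 = 0, which factors as (x - (7))(x - (6)) = 0.
Roots r₁ = 7, r₂ = 6 (distinct).
General solution: c(n) = A·(7)^n + B·(6)^n.
From c(0) = -1: A + B = -1.
From c(1) = 0: 7A + 6B = 0.
Solving: A = 6, B = -7.
So c(n) = - 7 \cdot 6^{n} + 6 \cdot 7^{n}.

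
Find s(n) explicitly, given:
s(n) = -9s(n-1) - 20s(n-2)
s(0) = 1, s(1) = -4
Characteristic equation: x² + 9x + 20 = 0, which factors as (x - (-4))(x - (-5)) = 0.
Roots r₁ = -4, r₂ = -5 (distinct).
General solution: s(n) = A·(-4)^n + B·(-5)^n.
From s(0) = 1: A + B = 1.
From s(1) = -4: -4A - 5B = -4.
Solving: A = 1, B = 0.
So s(n) = \left(-4\right)^{n}.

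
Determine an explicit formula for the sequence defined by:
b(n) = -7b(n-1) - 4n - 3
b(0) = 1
First-order linear with linear forcing.
Homogeneous solution: b_h(n) = A·(-7)^n.
Try particular b_p(n) = pn + q. Substituting:
  pn + q = -7(p(n-1) + q) - 4n - 3.
Matching the n-coefficient: p = -7p - 4 ⇒ p = - \frac{1}{2}.
Matching constants: q = 7p - 7q - 3 ⇒ q = - \frac{13}{16}.
General: b(n) = A·(-7)^n - \frac{n}{2} - \frac{13}{16}.
Apply b(0) = 1: A - \frac{13}{16} = 1 ⇒ A = \frac{29}{16}.
So b(n) = \frac{29 \left(-7\right)^{n}}{16} - \frac{n}{2} - \frac{13}{16}.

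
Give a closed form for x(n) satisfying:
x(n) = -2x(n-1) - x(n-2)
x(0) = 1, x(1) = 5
Characteristic equation: x² + 2x + 1 = 0, which is (x - (-1))².
Repeated root r = -1.
General solution: x(n) = (A + Bn)·(-1)^n.
From x(0) = 1: A = 1.
From x(1) = 5: (A + B)·(-1) = 5 ⇒ B = -6.
So x(n) = \left(1 - 6 n\right) \cdot (-1)^n.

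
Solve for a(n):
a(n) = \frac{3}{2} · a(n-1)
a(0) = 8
Pure geometric recurrence with ratio \frac{3}{2}.
By induction a(n) = a(0) · (\frac{3}{2})^n = 8 \left(\frac{3}{2}\right)^{n}.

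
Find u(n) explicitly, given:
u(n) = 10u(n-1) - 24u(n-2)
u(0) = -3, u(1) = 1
Characteristic equation: x² - 10x + 24 = 0, which factors as (x - (6))(x - (4)) = 0.
Roots r₁ = 6, r₂ = 4 (distinct).
General solution: u(n) = A·(6)^n + B·(4)^n.
From u(0) = -3: A + B = -3.
From u(1) = 1: 6A + 4B = 1.
Solving: A = \frac{13}{2}, B = - \frac{19}{2}.
So u(n) = - \frac{19 \cdot 4^{n}}{2} + \frac{13 \cdot 6^{n}}{2}.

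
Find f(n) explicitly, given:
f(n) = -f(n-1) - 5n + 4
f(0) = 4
First-order linear with linear forcing.
Homogeneous solution: f_h(n) = A·(-1)^n.
Try particular f_p(n) = pn + q. Substituting:
  pn + q = -(p(n-1) + q) - 5n + 4.
Matching the n-coefficient: p = -p - 5 ⇒ p = - \frac{5}{2}.
Matching constants: q = p - q + 4 ⇒ q = \frac{3}{4}.
General: f(n) = A·(-1)^n - \frac{5 n}{2} + \frac{3}{4}.
Apply f(0) = 4: A + \frac{3}{4} = 4 ⇒ A = \frac{13}{4}.
So f(n) = \frac{13 \left(-1\right)^{n}}{4} - \frac{5 n}{2} + \frac{3}{4}.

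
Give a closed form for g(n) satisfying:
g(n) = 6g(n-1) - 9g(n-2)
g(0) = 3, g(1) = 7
Characteristic equation: x² - 6x + 9 = 0, which is (x - (3))².
Repeated root r = 3.
General solution: g(n) = (A + Bn)·(3)^n.
From g(0) = 3: A = 3.
From g(1) = 7: (A + B)·(3) = 7 ⇒ B = - \frac{2}{3}.
So g(n) = \left(3 - \frac{2 n}{3}\right) \cdot (3)^n.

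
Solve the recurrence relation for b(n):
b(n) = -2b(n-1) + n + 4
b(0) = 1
First-order linear with linear forcing.
Homogeneous solution: b_h(n) = A·(-2)^n.
Try particular b_p(n) = pn + q. Substituting:
  pn + q = -2(p(n-1) + q) + n + 4.
Matching the n-coefficient: p = -2p + 1 ⇒ p = \frac{1}{3}.
Matching constants: q = 2p - 2q + 4 ⇒ q = \frac{14}{9}.
General: b(n) = A·(-2)^n + \frac{n}{3} + \frac{14}{9}.
Apply b(0) = 1: A + \frac{14}{9} = 1 ⇒ A = - \frac{5}{9}.
So b(n) = - \frac{5 \left(-2\right)^{n}}{9} + \frac{n}{3} + \frac{14}{9}.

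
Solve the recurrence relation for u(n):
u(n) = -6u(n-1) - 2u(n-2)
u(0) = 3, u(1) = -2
Characteristic equation: x² + 6x + 2 = 0.
Discriminant Δ = (-6)² + 4·(-2) = 28.
Roots r₁,₂ = (-6 ± √28)/2, so r₁ = -3 + \sqrt{7}, r₂ = -3 - \sqrt{7}.
General solution: u(n) = A·r₁^n + B·r₂^n.
From the initial conditions, A + B = 3 and r₁A + r₂B = -2.
Since r₁ - r₂ = √28: A = (-2 - (3)r₂)/√28 = \frac{\sqrt{7}}{2} + \frac{3}{2}, and B = 3 - A = \frac{3}{2} - \frac{\sqrt{7}}{2}.
So u(n) = \left(\frac{\sqrt{7}}{2} + \frac{3}{2}\right)\left(-3 + \sqrt{7}\right)^n + \left(\frac{3}{2} - \frac{\sqrt{7}}{2}\right)\left(-3 - \sqrt{7}\right)^n.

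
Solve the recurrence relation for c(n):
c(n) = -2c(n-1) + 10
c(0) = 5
First-order linear non-homogeneous.
Homogeneous solution: c_h(n) = A·(-2)^n.
Try constant particular solution c_p = K: K = -2K + 10 ⇒ K = \frac{10}{3}.
General: c(n) = A·(-2)^n + \frac{10}{3}.
Apply c(0) = 5: A + \frac{10}{3} = 5 ⇒ A = \frac{5}{3}.
So c(n) = \frac{5 \left(-2\right)^{n}}{3} + \frac{10}{3}.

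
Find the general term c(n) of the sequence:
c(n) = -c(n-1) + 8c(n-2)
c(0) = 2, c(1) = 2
Characteristic equation: x² + x - 8 = 0.
Discriminant Δ = (-1)² + 4·(8) = 33.
Roots r₁,₂ = (-1 ± √33)/2, so r₁ = - \frac{1}{2} + \frac{\sqrt{33}}{2}, r₂ = - \frac{\sqrt{33}}{2} - \frac{1}{2}.
General solution: c(n) = A·r₁^n + B·r₂^n.
From the initial conditions, A + B = 2 and r₁A + r₂B = 2.
Since r₁ - r₂ = √33: A = (2 - (2)r₂)/√33 = \frac{\sqrt{33}}{11} + 1, and B = 2 - A = 1 - \frac{\sqrt{33}}{11}.
So c(n) = \left(\frac{\sqrt{33}}{11} + 1\right)\left(- \frac{1}{2} + \frac{\sqrt{33}}{2}\right)^n + \left(1 - \frac{\sqrt{33}}{11}\right)\left(- \frac{\sqrt{33}}{2} - \frac{1}{2}\right)^n.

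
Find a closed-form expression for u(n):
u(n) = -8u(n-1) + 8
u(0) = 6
First-order linear non-homogeneous.
Homogeneous solution: u_h(n) = A·(-8)^n.
Try constant particular solution u_p = K: K = -8K + 8 ⇒ K = \frac{8}{9}.
General: u(n) = A·(-8)^n + \frac{8}{9}.
Apply u(0) = 6: A + \frac{8}{9} = 6 ⇒ A = \frac{46}{9}.
So u(n) = \frac{46 \left(-8\right)^{n}}{9} + \frac{8}{9}.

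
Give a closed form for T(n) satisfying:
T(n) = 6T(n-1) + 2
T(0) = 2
First-order linear non-homogeneous.
Homogeneous solution: T_h(n) = A·(6)^n.
Try constant particular solution T_p = K: K = 6K + 2 ⇒ K = - \frac{2}{5}.
General: T(n) = A·(6)^n - \frac{2}{5}.
Apply T(0) = 2: A - \frac{2}{5} = 2 ⇒ A = \frac{12}{5}.
So T(n) = \frac{12 \cdot 6^{n}}{5} - \frac{2}{5}.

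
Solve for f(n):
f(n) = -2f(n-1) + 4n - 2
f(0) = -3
First-order linear with linear forcing.
Homogeneous solution: f_h(n) = A·(-2)^n.
Try particular f_p(n) = pn + q. Substituting:
  pn + q = -2(p(n-1) + q) + 4n - 2.
Matching the n-coefficient: p = -2p + 4 ⇒ p = \frac{4}{3}.
Matching constants: q = 2p - 2q - 2 ⇒ q = \frac{2}{9}.
General: f(n) = A·(-2)^n + \frac{4 n}{3} + \frac{2}{9}.
Apply f(0) = -3: A + \frac{2}{9} = -3 ⇒ A = - \frac{29}{9}.
So f(n) = - \frac{29 \left(-2\right)^{n}}{9} + \frac{4 n}{3} + \frac{2}{9}.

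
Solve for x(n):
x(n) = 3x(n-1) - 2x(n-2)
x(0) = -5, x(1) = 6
Characteristic equation: x² - 3x + 2 = 0, which factors as (x - (1))(x - (2)) = 0.
Roots r₁ = 1, r₂ = 2 (distinct).
General solution: x(n) = A·(1)^n + B·(2)^n.
From x(0) = -5: A + B = -5.
From x(1) = 6: A + 2B = 6.
Solving: A = -16, B = 11.
So x(n) = 11 \cdot 2^{n} - 16.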